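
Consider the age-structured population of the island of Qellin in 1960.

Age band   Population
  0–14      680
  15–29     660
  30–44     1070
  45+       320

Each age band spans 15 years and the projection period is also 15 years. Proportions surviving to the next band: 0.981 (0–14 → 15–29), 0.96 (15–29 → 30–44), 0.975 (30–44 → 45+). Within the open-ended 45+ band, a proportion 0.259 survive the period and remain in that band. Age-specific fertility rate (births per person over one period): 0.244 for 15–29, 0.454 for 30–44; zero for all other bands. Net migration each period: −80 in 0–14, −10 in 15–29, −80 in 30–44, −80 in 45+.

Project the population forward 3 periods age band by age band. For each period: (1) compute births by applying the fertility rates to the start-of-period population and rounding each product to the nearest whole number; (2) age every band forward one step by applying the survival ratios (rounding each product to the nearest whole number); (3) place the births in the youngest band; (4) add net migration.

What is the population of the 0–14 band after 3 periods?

(Groups numbered youngest = 1 to oldest = 4.)
[period 1]
Births: 660 × 0.244 = 161, 1070 × 0.454 = 486 → 647
Group 2: 680 × 0.981 = 667
Group 3: 660 × 0.96 = 634
Group 4: 1070 × 0.975 + 320 × 0.259 = 1043 + 83 = 1126
Net migration: Group 1 − 80 → 567; Group 2 − 10 → 657; Group 3 − 80 → 554; Group 4 − 80 → 1046
End of period: [567, 657, 554, 1046]
[period 2]
Births: 657 × 0.244 = 160, 554 × 0.454 = 252 → 412
Group 2: 567 × 0.981 = 556
Group 3: 657 × 0.96 = 631
Group 4: 554 × 0.975 + 1046 × 0.259 = 540 + 271 = 811
Net migration: Group 1 − 80 → 332; Group 2 − 10 → 546; Group 3 − 80 → 551; Group 4 − 80 → 731
End of period: [332, 546, 551, 731]
[period 3]
Births: 546 × 0.244 = 133, 551 × 0.454 = 250 → 383
Group 2: 332 × 0.981 = 326
Group 3: 546 × 0.96 = 524
Group 4: 551 × 0.975 + 731 × 0.259 = 537 + 189 = 726
Net migration: Group 1 − 80 → 303; Group 2 − 10 → 316; Group 3 − 80 → 444; Group 4 − 80 → 646
End of period: [303, 316, 444, 646]

303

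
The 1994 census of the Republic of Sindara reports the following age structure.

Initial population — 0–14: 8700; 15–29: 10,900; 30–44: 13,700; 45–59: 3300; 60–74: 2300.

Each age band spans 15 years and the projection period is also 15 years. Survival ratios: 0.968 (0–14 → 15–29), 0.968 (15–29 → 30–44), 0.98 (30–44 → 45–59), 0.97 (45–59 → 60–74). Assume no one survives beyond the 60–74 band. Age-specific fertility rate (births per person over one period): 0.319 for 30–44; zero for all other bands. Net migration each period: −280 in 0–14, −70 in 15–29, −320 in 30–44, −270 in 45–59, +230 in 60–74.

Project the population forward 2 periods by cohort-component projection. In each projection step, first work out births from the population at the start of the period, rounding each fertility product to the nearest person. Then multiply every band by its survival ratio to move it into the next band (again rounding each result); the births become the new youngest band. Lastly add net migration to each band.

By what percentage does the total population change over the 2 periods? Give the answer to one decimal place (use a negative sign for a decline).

Let group 1 be 0–14 through group 5 = 60–74.
[period 1]
Births: 13700 * 0.319 = 4370
Group 2: 8700 * 0.968 = 8422
Group 3: 10900 * 0.968 = 10551
Group 4: 13700 * 0.98 = 13426
Group 5: 3300 * 0.97 = 3201
Net migration: Group 1 − 280 → 4090; Group 2 − 70 → 8352; Group 3 − 320 → 10231; Group 4 − 270 → 13156; Group 5 + 230 → 3431
End of period: [4090, 8352, 10231, 13156, 3431]
[period 2]
Births: 10231 * 0.319 = 3264
Group 2: 4090 * 0.968 = 3959
Group 3: 8352 * 0.968 = 8085
Group 4: 10231 * 0.98 = 10026
Group 5: 13156 * 0.97 = 12761
Net migration: Group 1 − 280 → 2984; Group 2 − 70 → 3889; Group 3 − 320 → 7765; Group 4 − 270 → 9756; Group 5 + 230 → 12991
End of period: [2984, 3889, 7765, 9756, 12991]
Total: 38900 → 37385; change = -1515; percentage change = -3.9%

-3.9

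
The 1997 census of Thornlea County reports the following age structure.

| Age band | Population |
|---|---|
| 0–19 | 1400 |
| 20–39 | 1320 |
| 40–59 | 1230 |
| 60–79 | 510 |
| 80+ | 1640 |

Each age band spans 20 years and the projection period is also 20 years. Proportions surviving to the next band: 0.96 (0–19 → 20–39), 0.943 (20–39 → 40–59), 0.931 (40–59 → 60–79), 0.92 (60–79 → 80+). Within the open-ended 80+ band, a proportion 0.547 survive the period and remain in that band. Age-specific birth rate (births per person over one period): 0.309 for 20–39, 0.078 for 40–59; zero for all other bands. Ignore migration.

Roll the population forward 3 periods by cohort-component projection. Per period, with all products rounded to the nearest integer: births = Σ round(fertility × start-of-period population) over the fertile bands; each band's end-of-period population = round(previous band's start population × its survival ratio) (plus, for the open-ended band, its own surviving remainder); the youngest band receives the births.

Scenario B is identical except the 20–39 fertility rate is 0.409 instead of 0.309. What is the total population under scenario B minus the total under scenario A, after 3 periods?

349

— Period 1 —
Births: 1320 × 0.309 = 408  |  1230 × 0.078 = 96 → total 504
20–39: 1400 × 0.96 = 1344
40–59: 1320 × 0.943 = 1245
60–79: 1230 × 0.931 = 1145
80+: 510 × 0.92 + 1640 × 0.547 = 469 + 897 = 1366
End of period: [504, 1344, 1245, 1145, 1366]
— Period 2 —
Births: 1344 × 0.309 = 415  |  1245 × 0.078 = 97 → total 512
20–39: 504 × 0.96 = 484
40–59: 1344 × 0.943 = 1267
60–79: 1245 × 0.931 = 1159
80+: 1145 × 0.92 + 1366 × 0.547 = 1053 + 747 = 1800
End of period: [512, 484, 1267, 1159, 1800]
— Period 3 —
Births: 484 × 0.309 = 150  |  1267 × 0.078 = 99 → total 249
20–39: 512 × 0.96 = 492
40–59: 484 × 0.943 = 456
60–79: 1267 × 0.931 = 1180
80+: 1159 × 0.92 + 1800 × 0.547 = 1066 + 985 = 2051
End of period: [249, 492, 456, 1180, 2051]
Scenario A total after 3 periods: 4428
Scenario B projection —
— Period 1 —
Births: 1320 × 0.409 = 540  |  1230 × 0.078 = 96 → total 636
20–39: 1400 × 0.96 = 1344
40–59: 1320 × 0.943 = 1245
60–79: 1230 × 0.931 = 1145
80+: 510 × 0.92 + 1640 × 0.547 = 469 + 897 = 1366
End of period: [636, 1344, 1245, 1145, 1366]
— Period 2 —
Births: 1344 × 0.409 = 550  |  1245 × 0.078 = 97 → total 647
20–39: 636 × 0.96 = 611
40–59: 1344 × 0.943 = 1267
60–79: 1245 × 0.931 = 1159
80+: 1145 × 0.92 + 1366 × 0.547 = 1053 + 747 = 1800
End of period: [647, 611, 1267, 1159, 1800]
— Period 3 —
Births: 611 × 0.409 = 250  |  1267 × 0.078 = 99 → total 349
20–39: 647 × 0.96 = 621
40–59: 611 × 0.943 = 576
60–79: 1267 × 0.931 = 1180
80+: 1159 × 0.92 + 1800 × 0.547 = 1066 + 985 = 2051
End of period: [349, 621, 576, 1180, 2051]
Scenario B total after 3 periods: 4777
Difference B − A = 4777 − 4428 = 349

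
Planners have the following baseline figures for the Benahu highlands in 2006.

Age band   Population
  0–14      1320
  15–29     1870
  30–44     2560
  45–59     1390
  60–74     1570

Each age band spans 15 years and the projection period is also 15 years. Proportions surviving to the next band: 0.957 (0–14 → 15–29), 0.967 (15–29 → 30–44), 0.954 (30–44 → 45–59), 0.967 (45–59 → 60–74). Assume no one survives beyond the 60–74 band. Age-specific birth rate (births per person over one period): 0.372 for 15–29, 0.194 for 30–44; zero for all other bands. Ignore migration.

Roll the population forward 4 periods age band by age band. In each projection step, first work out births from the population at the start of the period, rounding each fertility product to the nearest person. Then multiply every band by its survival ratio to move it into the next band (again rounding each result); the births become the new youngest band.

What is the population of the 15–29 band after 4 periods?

634

— Period 1 —
Births: 1870 * 0.372 = 696, 2560 * 0.194 = 497 ⇒ total 1193
15–29: 1320 * 0.957 = 1263
30–44: 1870 * 0.967 = 1808
45–59: 2560 * 0.954 = 2442
60–74: 1390 * 0.967 = 1344
→ [1193, 1263, 1808, 2442, 1344]
— Period 2 —
Births: 1263 * 0.372 = 470, 1808 * 0.194 = 351 ⇒ total 821
15–29: 1193 * 0.957 = 1142
30–44: 1263 * 0.967 = 1221
45–59: 1808 * 0.954 = 1725
60–74: 2442 * 0.967 = 2361
→ [821, 1142, 1221, 1725, 2361]
— Period 3 —
Births: 1142 * 0.372 = 425, 1221 * 0.194 = 237 ⇒ total 662
15–29: 821 * 0.957 = 786
30–44: 1142 * 0.967 = 1104
45–59: 1221 * 0.954 = 1165
60–74: 1725 * 0.967 = 1668
→ [662, 786, 1104, 1165, 1668]
— Period 4 —
Births: 786 * 0.372 = 292, 1104 * 0.194 = 214 ⇒ total 506
15–29: 662 * 0.957 = 634
30–44: 786 * 0.967 = 760
45–59: 1104 * 0.954 = 1053
60–74: 1165 * 0.967 = 1127
→ [506, 634, 760, 1053, 1127]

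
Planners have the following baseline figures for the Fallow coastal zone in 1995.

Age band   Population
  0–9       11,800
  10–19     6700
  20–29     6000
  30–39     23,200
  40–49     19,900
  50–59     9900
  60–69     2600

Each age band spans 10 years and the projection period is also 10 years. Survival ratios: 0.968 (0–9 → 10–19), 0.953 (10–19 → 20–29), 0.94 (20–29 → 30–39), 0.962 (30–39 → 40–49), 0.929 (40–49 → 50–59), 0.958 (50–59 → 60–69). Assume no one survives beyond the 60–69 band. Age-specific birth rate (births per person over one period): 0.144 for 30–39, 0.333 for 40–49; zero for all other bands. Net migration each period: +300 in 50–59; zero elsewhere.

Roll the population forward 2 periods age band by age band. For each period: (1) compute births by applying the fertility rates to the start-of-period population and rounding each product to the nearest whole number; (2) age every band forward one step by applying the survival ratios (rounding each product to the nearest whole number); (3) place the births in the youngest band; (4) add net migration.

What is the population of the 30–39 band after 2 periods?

6002

Period 1.
Births: 23200 × 0.144 = 3341 ; 19900 × 0.333 = 6627 → 9968
10–19: 11800 × 0.968 = 11422
20–29: 6700 × 0.953 = 6385
30–39: 6000 × 0.94 = 5640
40–49: 23200 × 0.962 = 22318
50–59: 19900 × 0.929 = 18487
60–69: 9900 × 0.958 = 9484
Net migration: 50–59 + 300 → 18787
Giving 9968 / 11422 / 6385 / 5640 / 22318 / 18787 / 9484.
Period 2.
Births: 5640 × 0.144 = 812 ; 22318 × 0.333 = 7432 → 8244
10–19: 9968 × 0.968 = 9649
20–29: 11422 × 0.953 = 10885
30–39: 6385 × 0.94 = 6002
40–49: 5640 × 0.962 = 5426
50–59: 22318 × 0.929 = 20733
60–69: 18787 × 0.958 = 17998
Net migration: 50–59 + 300 → 21033
Giving 8244 / 9649 / 10885 / 6002 / 5426 / 21033 / 17998.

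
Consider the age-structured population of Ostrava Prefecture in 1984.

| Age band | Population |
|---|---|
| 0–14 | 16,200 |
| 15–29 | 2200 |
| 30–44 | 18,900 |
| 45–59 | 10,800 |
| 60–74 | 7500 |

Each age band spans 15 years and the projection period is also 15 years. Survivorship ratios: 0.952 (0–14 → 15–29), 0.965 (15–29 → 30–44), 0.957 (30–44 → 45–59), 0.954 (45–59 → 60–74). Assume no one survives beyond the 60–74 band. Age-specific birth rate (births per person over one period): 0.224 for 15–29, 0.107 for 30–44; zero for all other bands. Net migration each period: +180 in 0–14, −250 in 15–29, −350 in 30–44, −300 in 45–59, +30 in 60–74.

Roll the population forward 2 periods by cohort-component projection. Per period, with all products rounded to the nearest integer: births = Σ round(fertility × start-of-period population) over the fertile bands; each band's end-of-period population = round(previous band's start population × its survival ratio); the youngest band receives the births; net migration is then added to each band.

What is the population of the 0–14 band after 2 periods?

Let group 1 be 0–14 through group 5 = 60–74.
— Period 1 —
Births: 2200 × 0.224 = 493  |  18900 × 0.107 = 2022 ⇒ total 2515
Group 2: 16200 × 0.952 = 15422
Group 3: 2200 × 0.965 = 2123
Group 4: 18900 × 0.957 = 18087
Group 5: 10800 × 0.954 = 10303
Net migration: Group 1 + 180 → 2695; Group 2 − 250 → 15172; Group 3 − 350 → 1773; Group 4 − 300 → 17787; Group 5 + 30 → 10333
End of period: [2695, 15172, 1773, 17787, 10333]
— Period 2 —
Births: 15172 × 0.224 = 3399  |  1773 × 0.107 = 190 ⇒ total 3589
Group 2: 2695 × 0.952 = 2566
Group 3: 15172 × 0.965 = 14641
Group 4: 1773 × 0.957 = 1697
Group 5: 17787 × 0.954 = 16969
Net migration: Group 1 + 180 → 3769; Group 2 − 250 → 2316; Group 3 − 350 → 14291; Group 4 − 300 → 1397; Group 5 + 30 → 16999
End of period: [3769, 2316, 14291, 1397, 16999]

3769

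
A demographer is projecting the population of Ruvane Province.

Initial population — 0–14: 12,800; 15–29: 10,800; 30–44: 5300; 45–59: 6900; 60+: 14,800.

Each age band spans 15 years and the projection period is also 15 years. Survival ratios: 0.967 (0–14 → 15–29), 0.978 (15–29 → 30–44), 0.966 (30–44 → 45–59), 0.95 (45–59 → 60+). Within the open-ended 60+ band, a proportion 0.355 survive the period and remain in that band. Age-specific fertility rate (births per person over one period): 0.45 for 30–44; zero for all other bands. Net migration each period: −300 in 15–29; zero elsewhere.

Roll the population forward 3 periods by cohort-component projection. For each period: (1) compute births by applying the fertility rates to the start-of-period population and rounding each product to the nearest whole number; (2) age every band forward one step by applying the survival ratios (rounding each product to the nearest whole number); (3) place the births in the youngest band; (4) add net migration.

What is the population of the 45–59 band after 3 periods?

11410

Numbering the bands 1..5 from youngest to oldest:
[period 1]
Births: 5300 × 0.45 = 2385
Band 2: 12800 × 0.967 = 12378
Band 3: 10800 × 0.978 = 10562
Band 4: 5300 × 0.966 = 5120
Band 5: 6900 × 0.95 + 14800 × 0.355 = 6555 + 5254 = 11809
Net migration: Band 2 − 300 → 12078
Giving 2385 / 12078 / 10562 / 5120 / 11809.
[period 2]
Births: 10562 × 0.45 = 4753
Band 2: 2385 × 0.967 = 2306
Band 3: 12078 × 0.978 = 11812
Band 4: 10562 × 0.966 = 10203
Band 5: 5120 × 0.95 + 11809 × 0.355 = 4864 + 4192 = 9056
Net migration: Band 2 − 300 → 2006
Giving 4753 / 2006 / 11812 / 10203 / 9056.
[period 3]
Births: 11812 × 0.45 = 5315
Band 2: 4753 × 0.967 = 4596
Band 3: 2006 × 0.978 = 1962
Band 4: 11812 × 0.966 = 11410
Band 5: 10203 × 0.95 + 9056 × 0.355 = 9693 + 3215 = 12908
Net migration: Band 2 − 300 → 4296
Giving 5315 / 4296 / 1962 / 11410 / 12908.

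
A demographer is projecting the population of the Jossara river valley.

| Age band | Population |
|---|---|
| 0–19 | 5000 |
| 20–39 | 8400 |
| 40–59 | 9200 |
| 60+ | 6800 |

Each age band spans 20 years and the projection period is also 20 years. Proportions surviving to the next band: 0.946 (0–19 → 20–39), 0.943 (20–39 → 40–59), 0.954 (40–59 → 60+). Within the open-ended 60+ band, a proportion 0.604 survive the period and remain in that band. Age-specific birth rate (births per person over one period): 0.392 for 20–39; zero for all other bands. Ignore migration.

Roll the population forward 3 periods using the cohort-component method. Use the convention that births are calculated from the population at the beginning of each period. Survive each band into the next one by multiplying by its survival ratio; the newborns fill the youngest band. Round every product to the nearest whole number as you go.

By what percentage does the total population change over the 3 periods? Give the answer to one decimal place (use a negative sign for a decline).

Call the bands 1 to 4, youngest first.
[period 1]
Births: 8400 × 0.392 = 3293
Band 2: 5000 × 0.946 = 4730
Band 3: 8400 × 0.943 = 7921
Band 4: 9200 × 0.954 + 6800 × 0.604 = 8777 + 4107 = 12884
Population now: 0–19=3293, 20–39=4730, 40–59=7921, 60+=12884
[period 2]
Births: 4730 × 0.392 = 1854
Band 2: 3293 × 0.946 = 3115
Band 3: 4730 × 0.943 = 4460
Band 4: 7921 × 0.954 + 12884 × 0.604 = 7557 + 7782 = 15339
Population now: 0–19=1854, 20–39=3115, 40–59=4460, 60+=15339
[period 3]
Births: 3115 × 0.392 = 1221
Band 2: 1854 × 0.946 = 1754
Band 3: 3115 × 0.943 = 2937
Band 4: 4460 × 0.954 + 15339 × 0.604 = 4255 + 9265 = 13520
Population now: 0–19=1221, 20–39=1754, 40–59=2937, 60+=13520
Total: 29400 → 19432; change = -9968; percentage change = -33.9%

-33.9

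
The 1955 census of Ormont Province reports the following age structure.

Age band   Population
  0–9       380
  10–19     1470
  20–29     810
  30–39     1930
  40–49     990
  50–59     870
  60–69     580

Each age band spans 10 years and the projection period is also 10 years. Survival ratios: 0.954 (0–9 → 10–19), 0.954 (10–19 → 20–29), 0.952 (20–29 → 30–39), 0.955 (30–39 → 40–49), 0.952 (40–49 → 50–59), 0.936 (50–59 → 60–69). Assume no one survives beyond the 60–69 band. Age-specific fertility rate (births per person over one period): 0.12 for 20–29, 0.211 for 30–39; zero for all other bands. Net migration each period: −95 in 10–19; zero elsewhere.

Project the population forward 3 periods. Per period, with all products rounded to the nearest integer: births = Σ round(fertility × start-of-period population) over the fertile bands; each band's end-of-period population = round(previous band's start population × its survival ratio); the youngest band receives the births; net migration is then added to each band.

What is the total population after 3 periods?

4765

— Period 1 —
Births: 810 * 0.12 = 97, 1930 * 0.211 = 407 → total 504
10–19: 380 * 0.954 = 363
20–29: 1470 * 0.954 = 1402
30–39: 810 * 0.952 = 771
40–49: 1930 * 0.955 = 1843
50–59: 990 * 0.952 = 942
60–69: 870 * 0.936 = 814
Net migration: 10–19 − 95 → 268
Population now: 0–9=504, 10–19=268, 20–29=1402, 30–39=771, 40–49=1843, 50–59=942, 60–69=814
— Period 2 —
Births: 1402 * 0.12 = 168, 771 * 0.211 = 163 → total 331
10–19: 504 * 0.954 = 481
20–29: 268 * 0.954 = 256
30–39: 1402 * 0.952 = 1335
40–49: 771 * 0.955 = 736
50–59: 1843 * 0.952 = 1755
60–69: 942 * 0.936 = 882
Net migration: 10–19 − 95 → 386
Population now: 0–9=331, 10–19=386, 20–29=256, 30–39=1335, 40–49=736, 50–59=1755, 60–69=882
— Period 3 —
Births: 256 * 0.12 = 31, 1335 * 0.211 = 282 → total 313
10–19: 331 * 0.954 = 316
20–29: 386 * 0.954 = 368
30–39: 256 * 0.952 = 244
40–49: 1335 * 0.955 = 1275
50–59: 736 * 0.952 = 701
60–69: 1755 * 0.936 = 1643
Net migration: 10–19 − 95 → 221
Population now: 0–9=313, 10–19=221, 20–29=368, 30–39=244, 40–49=1275, 50–59=701, 60–69=1643
Total after period 3: 313 + 221 + 368 + 244 + 1275 + 701 + 1643 = 4765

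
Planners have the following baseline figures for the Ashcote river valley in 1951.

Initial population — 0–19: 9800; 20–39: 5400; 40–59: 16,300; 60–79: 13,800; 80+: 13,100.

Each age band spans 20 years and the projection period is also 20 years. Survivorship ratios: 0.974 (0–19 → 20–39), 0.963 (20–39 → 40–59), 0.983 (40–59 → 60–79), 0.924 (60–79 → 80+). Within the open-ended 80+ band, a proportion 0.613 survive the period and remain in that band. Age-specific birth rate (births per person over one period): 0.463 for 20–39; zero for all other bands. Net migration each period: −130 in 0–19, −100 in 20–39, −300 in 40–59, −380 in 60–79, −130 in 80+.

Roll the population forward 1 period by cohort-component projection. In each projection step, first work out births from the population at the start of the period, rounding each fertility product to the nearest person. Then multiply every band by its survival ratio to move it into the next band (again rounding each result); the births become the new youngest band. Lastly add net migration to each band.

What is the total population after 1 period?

Period 1:
Births: 5400 × 0.463 = 2500
20–39: 9800 × 0.974 = 9545
40–59: 5400 × 0.963 = 5200
60–79: 16300 × 0.983 = 16023
80+: 13800 × 0.924 + 13100 × 0.613 = 12751 + 8030 = 20781
Net migration: 0–19 − 130 → 2370; 20–39 − 100 → 9445; 40–59 − 300 → 4900; 60–79 − 380 → 15643; 80+ − 130 → 20651
End of period: [2370, 9445, 4900, 15643, 20651]
Total after period 1: 2370 + 9445 + 4900 + 15643 + 20651 = 53009

53009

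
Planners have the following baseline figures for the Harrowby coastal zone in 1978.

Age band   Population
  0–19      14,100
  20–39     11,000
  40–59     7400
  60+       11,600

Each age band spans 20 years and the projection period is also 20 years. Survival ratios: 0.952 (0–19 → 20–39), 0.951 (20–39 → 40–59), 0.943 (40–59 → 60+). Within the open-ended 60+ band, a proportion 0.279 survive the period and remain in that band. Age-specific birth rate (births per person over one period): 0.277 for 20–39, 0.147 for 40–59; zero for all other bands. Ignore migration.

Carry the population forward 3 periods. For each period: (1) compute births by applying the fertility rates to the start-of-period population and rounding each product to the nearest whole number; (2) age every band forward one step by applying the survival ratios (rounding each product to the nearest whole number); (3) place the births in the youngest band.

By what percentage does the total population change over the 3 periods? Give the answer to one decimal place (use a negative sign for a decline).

-38.1

Call the groups 1 to 4, youngest first.
Period 1:
Births: 11000 × 0.277 = 3047 ; 7400 × 0.147 = 1088 — total 4135
Group 2: 14100 × 0.952 = 13423
Group 3: 11000 × 0.951 = 10461
Group 4: 7400 × 0.943 + 11600 × 0.279 = 6978 + 3236 = 10214
→ [4135, 13423, 10461, 10214]
Period 2:
Births: 13423 × 0.277 = 3718 ; 10461 × 0.147 = 1538 — total 5256
Group 2: 4135 × 0.952 = 3937
Group 3: 13423 × 0.951 = 12765
Group 4: 10461 × 0.943 + 10214 × 0.279 = 9865 + 2850 = 12715
→ [5256, 3937, 12765, 12715]
Period 3:
Births: 3937 × 0.277 = 1091 ; 12765 × 0.147 = 1876 — total 2967
Group 2: 5256 × 0.952 = 5004
Group 3: 3937 × 0.951 = 3744
Group 4: 12765 × 0.943 + 12715 × 0.279 = 12037 + 3547 = 15584
→ [2967, 5004, 3744, 15584]
Total: 44100 → 27299; change = -16801; percentage change = -38.1%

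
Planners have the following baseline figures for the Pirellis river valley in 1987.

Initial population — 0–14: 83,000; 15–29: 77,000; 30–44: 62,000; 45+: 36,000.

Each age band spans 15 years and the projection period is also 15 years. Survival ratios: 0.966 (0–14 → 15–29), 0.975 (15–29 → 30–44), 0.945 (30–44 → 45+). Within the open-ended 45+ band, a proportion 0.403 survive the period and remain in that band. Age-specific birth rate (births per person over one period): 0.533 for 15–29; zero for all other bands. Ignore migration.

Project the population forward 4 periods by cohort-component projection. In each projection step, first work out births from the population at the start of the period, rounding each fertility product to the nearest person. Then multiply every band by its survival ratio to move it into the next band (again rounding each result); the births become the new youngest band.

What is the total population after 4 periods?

(Groups numbered youngest = 1 to oldest = 4.)
Period 1:
Births: 77000 × 0.533 = 41041
Group 2: 83000 × 0.966 = 80178
Group 3: 77000 × 0.975 = 75075
Group 4: 62000 × 0.945 + 36000 × 0.403 = 58590 + 14508 = 73098
→ [41041, 80178, 75075, 73098]
Period 2:
Births: 80178 × 0.533 = 42735
Group 2: 41041 × 0.966 = 39646
Group 3: 80178 × 0.975 = 78174
Group 4: 75075 × 0.945 + 73098 × 0.403 = 70946 + 29458 = 100404
→ [42735, 39646, 78174, 100404]
Period 3:
Births: 39646 × 0.533 = 21131
Group 2: 42735 × 0.966 = 41282
Group 3: 39646 × 0.975 = 38655
Group 4: 78174 × 0.945 + 100404 × 0.403 = 73874 + 40463 = 114337
→ [21131, 41282, 38655, 114337]
Period 4:
Births: 41282 × 0.533 = 22003
Group 2: 21131 × 0.966 = 20413
Group 3: 41282 × 0.975 = 40250
Group 4: 38655 × 0.945 + 114337 × 0.403 = 36529 + 46078 = 82607
→ [22003, 20413, 40250, 82607]
Total after period 4: 22003 + 20413 + 40250 + 82607 = 165273

165273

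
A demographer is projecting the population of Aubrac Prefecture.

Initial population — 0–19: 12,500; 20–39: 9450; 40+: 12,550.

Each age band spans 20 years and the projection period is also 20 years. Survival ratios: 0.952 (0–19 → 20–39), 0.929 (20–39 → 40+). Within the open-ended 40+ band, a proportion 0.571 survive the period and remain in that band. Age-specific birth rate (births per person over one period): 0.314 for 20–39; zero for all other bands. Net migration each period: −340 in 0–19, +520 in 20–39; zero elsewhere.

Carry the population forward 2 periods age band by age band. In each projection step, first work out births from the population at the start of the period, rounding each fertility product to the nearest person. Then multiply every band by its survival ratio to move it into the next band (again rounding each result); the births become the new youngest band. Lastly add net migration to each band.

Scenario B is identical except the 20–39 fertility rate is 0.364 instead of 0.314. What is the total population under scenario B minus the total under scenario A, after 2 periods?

1071

Numbering the groups 1..3 from youngest to oldest:
Period 1.
Births: 9450 * 0.314 = 2967
Group 2: 12500 * 0.952 = 11900
Group 3: 9450 * 0.929 + 12550 * 0.571 = 8779 + 7166 = 15945
Net migration: Group 1 − 340 → 2627; Group 2 + 520 → 12420
Giving 2627 / 12420 / 15945.
Period 2.
Births: 12420 * 0.314 = 3900
Group 2: 2627 * 0.952 = 2501
Group 3: 12420 * 0.929 + 15945 * 0.571 = 11538 + 9105 = 20643
Net migration: Group 1 − 340 → 3560; Group 2 + 520 → 3021
Giving 3560 / 3021 / 20643.
Scenario A total after 2 periods: 27224
Scenario B projection —
Period 1.
Births: 9450 * 0.364 = 3440
Group 2: 12500 * 0.952 = 11900
Group 3: 9450 * 0.929 + 12550 * 0.571 = 8779 + 7166 = 15945
Net migration: Group 1 − 340 → 3100; Group 2 + 520 → 12420
Giving 3100 / 12420 / 15945.
Period 2.
Births: 12420 * 0.364 = 4521
Group 2: 3100 * 0.952 = 2951
Group 3: 12420 * 0.929 + 15945 * 0.571 = 11538 + 9105 = 20643
Net migration: Group 1 − 340 → 4181; Group 2 + 520 → 3471
Giving 4181 / 3471 / 20643.
Scenario B total after 2 periods: 28295
Difference B − A = 28295 − 27224 = 1071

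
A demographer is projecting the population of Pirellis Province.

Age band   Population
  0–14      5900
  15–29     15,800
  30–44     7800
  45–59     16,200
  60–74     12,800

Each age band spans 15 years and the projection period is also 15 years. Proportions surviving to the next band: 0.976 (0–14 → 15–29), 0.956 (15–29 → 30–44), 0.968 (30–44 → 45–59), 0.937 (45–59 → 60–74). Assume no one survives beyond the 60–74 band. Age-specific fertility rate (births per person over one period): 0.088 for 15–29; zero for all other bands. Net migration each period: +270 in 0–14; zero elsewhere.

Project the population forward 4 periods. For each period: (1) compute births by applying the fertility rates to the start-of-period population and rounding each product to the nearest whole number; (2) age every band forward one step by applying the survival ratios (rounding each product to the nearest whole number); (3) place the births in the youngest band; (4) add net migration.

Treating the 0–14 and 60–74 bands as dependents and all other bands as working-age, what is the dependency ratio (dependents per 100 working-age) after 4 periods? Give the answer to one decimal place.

Call the bands 1 to 5, youngest first.
Period 1.
Births: 15800 * 0.088 = 1390
Band 2: 5900 * 0.976 = 5758
Band 3: 15800 * 0.956 = 15105
Band 4: 7800 * 0.968 = 7550
Band 5: 16200 * 0.937 = 15179
Net migration: Band 1 + 270 → 1660
→ [1660, 5758, 15105, 7550, 15179]
Period 2.
Births: 5758 * 0.088 = 507
Band 2: 1660 * 0.976 = 1620
Band 3: 5758 * 0.956 = 5505
Band 4: 15105 * 0.968 = 14622
Band 5: 7550 * 0.937 = 7074
Net migration: Band 1 + 270 → 777
→ [777, 1620, 5505, 14622, 7074]
Period 3.
Births: 1620 * 0.088 = 143
Band 2: 777 * 0.976 = 758
Band 3: 1620 * 0.956 = 1549
Band 4: 5505 * 0.968 = 5329
Band 5: 14622 * 0.937 = 13701
Net migration: Band 1 + 270 → 413
→ [413, 758, 1549, 5329, 13701]
Period 4.
Births: 758 * 0.088 = 67
Band 2: 413 * 0.976 = 403
Band 3: 758 * 0.956 = 725
Band 4: 1549 * 0.968 = 1499
Band 5: 5329 * 0.937 = 4993
Net migration: Band 1 + 270 → 337
→ [337, 403, 725, 1499, 4993]
Dependents (band 0–14 + band 60–74) = 337 + 4993 = 5330; working-age = 2627; ratio = 5330/2627 × 100 = 202.9

202.9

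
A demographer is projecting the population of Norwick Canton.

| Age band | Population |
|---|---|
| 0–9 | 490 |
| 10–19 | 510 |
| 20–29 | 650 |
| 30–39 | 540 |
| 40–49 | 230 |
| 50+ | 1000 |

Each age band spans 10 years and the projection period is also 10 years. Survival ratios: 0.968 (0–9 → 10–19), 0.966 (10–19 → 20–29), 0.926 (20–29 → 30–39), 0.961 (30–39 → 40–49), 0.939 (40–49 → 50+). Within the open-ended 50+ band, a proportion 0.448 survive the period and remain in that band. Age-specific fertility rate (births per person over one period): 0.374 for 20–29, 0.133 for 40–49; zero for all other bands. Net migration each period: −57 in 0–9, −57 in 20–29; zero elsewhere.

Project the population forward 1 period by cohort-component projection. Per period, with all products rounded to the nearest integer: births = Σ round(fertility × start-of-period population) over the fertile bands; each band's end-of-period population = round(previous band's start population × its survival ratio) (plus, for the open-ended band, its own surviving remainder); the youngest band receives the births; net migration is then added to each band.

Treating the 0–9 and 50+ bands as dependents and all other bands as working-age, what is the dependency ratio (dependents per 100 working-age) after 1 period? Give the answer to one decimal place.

43.4

— Period 1 —
Births: 650 × 0.374 = 243, 230 × 0.133 = 31 — total 274
10–19: 490 × 0.968 = 474
20–29: 510 × 0.966 = 493
30–39: 650 × 0.926 = 602
40–49: 540 × 0.961 = 519
50+: 230 × 0.939 + 1000 × 0.448 = 216 + 448 = 664
Net migration: 0–9 − 57 → 217; 20–29 − 57 → 436
→ [217, 474, 436, 602, 519, 664]
Dependents (band 0–9 + band 50+) = 217 + 664 = 881; working-age = 2031; ratio = 881/2031 × 100 = 43.4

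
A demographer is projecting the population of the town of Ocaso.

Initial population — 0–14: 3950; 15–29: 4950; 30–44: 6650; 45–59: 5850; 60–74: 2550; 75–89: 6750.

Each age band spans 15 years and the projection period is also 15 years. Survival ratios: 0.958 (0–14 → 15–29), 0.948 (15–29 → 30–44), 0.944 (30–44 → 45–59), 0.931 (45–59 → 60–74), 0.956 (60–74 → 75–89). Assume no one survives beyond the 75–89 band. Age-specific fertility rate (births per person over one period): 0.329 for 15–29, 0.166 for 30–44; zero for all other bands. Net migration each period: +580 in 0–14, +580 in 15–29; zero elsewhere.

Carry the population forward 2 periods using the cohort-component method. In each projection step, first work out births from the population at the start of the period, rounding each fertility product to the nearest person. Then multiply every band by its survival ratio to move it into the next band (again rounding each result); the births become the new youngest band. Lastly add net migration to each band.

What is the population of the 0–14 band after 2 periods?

2795

— Period 1 —
Births: 4950 × 0.329 = 1629 ; 6650 × 0.166 = 1104 → total 2733
15–29: 3950 × 0.958 = 3784
30–44: 4950 × 0.948 = 4693
45–59: 6650 × 0.944 = 6278
60–74: 5850 × 0.931 = 5446
75–89: 2550 × 0.956 = 2438
Net migration: 0–14 + 580 → 3313; 15–29 + 580 → 4364
Giving 3313 / 4364 / 4693 / 6278 / 5446 / 2438.
— Period 2 —
Births: 4364 × 0.329 = 1436 ; 4693 × 0.166 = 779 → total 2215
15–29: 3313 × 0.958 = 3174
30–44: 4364 × 0.948 = 4137
45–59: 4693 × 0.944 = 4430
60–74: 6278 × 0.931 = 5845
75–89: 5446 × 0.956 = 5206
Net migration: 0–14 + 580 → 2795; 15–29 + 580 → 3754
Giving 2795 / 3754 / 4137 / 4430 / 5845 / 5206.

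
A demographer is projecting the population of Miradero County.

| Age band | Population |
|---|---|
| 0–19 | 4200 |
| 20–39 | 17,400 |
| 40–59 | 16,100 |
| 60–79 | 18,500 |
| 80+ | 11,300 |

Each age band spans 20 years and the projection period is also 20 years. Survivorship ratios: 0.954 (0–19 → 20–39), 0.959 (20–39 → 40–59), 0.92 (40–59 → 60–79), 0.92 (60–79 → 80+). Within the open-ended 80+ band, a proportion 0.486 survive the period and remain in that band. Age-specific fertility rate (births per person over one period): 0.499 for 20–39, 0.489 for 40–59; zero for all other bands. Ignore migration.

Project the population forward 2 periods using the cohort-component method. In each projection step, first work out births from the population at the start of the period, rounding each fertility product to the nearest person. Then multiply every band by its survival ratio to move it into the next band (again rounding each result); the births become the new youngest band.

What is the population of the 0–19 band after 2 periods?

10159

Let group 1 be 0–19 through group 5 = 80+.
Period 1:
Births: 17400 × 0.499 = 8683  |  16100 × 0.489 = 7873 → 16556
Group 2: 4200 × 0.954 = 4007
Group 3: 17400 × 0.959 = 16687
Group 4: 16100 × 0.92 = 14812
Group 5: 18500 × 0.92 + 11300 × 0.486 = 17020 + 5492 = 22512
→ [16556, 4007, 16687, 14812, 22512]
Period 2:
Births: 4007 × 0.499 = 1999  |  16687 × 0.489 = 8160 → 10159
Group 2: 16556 × 0.954 = 15794
Group 3: 4007 × 0.959 = 3843
Group 4: 16687 × 0.92 = 15352
Group 5: 14812 × 0.92 + 22512 × 0.486 = 13627 + 10941 = 24568
→ [10159, 15794, 3843, 15352, 24568]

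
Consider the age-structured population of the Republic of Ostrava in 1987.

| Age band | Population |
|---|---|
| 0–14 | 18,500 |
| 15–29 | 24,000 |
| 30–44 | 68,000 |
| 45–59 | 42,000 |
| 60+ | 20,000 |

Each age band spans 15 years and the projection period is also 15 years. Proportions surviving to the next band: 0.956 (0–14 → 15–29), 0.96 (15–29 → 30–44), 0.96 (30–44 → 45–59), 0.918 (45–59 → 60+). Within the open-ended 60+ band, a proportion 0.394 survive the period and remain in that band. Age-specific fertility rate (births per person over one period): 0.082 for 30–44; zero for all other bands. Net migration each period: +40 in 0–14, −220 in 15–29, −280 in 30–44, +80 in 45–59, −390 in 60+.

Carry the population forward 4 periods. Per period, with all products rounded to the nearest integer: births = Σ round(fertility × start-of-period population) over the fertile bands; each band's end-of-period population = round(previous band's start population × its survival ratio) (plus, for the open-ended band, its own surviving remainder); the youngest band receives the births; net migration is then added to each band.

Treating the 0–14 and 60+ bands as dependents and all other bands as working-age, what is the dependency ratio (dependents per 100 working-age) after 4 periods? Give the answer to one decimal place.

Period 1.
Births: 68000 × 0.082 = 5576
15–29: 18500 × 0.956 = 17686
30–44: 24000 × 0.96 = 23040
45–59: 68000 × 0.96 = 65280
60+: 42000 × 0.918 + 20000 × 0.394 = 38556 + 7880 = 46436
Net migration: 0–14 + 40 → 5616; 15–29 − 220 → 17466; 30–44 − 280 → 22760; 45–59 + 80 → 65360; 60+ − 390 → 46046
Population now: 0–14=5616, 15–29=17466, 30–44=22760, 45–59=65360, 60+=46046
Period 2.
Births: 22760 × 0.082 = 1866
15–29: 5616 × 0.956 = 5369
30–44: 17466 × 0.96 = 16767
45–59: 22760 × 0.96 = 21850
60+: 65360 × 0.918 + 46046 × 0.394 = 60000 + 18142 = 78142
Net migration: 0–14 + 40 → 1906; 15–29 − 220 → 5149; 30–44 − 280 → 16487; 45–59 + 80 → 21930; 60+ − 390 → 77752
Population now: 0–14=1906, 15–29=5149, 30–44=16487, 45–59=21930, 60+=77752
Period 3.
Births: 16487 × 0.082 = 1352
15–29: 1906 × 0.956 = 1822
30–44: 5149 × 0.96 = 4943
45–59: 16487 × 0.96 = 15828
60+: 21930 × 0.918 + 77752 × 0.394 = 20132 + 30634 = 50766
Net migration: 0–14 + 40 → 1392; 15–29 − 220 → 1602; 30–44 − 280 → 4663; 45–59 + 80 → 15908; 60+ − 390 → 50376
Population now: 0–14=1392, 15–29=1602, 30–44=4663, 45–59=15908, 60+=50376
Period 4.
Births: 4663 × 0.082 = 382
15–29: 1392 × 0.956 = 1331
30–44: 1602 × 0.96 = 1538
45–59: 4663 × 0.96 = 4476
60+: 15908 × 0.918 + 50376 × 0.394 = 14604 + 19848 = 34452
Net migration: 0–14 + 40 → 422; 15–29 − 220 → 1111; 30–44 − 280 → 1258; 45–59 + 80 → 4556; 60+ − 390 → 34062
Population now: 0–14=422, 15–29=1111, 30–44=1258, 45–59=4556, 60+=34062
Dependents (band 0–14 + band 60+) = 422 + 34062 = 34484; working-age = 6925; ratio = 34484/6925 × 100 = 498.0

498.0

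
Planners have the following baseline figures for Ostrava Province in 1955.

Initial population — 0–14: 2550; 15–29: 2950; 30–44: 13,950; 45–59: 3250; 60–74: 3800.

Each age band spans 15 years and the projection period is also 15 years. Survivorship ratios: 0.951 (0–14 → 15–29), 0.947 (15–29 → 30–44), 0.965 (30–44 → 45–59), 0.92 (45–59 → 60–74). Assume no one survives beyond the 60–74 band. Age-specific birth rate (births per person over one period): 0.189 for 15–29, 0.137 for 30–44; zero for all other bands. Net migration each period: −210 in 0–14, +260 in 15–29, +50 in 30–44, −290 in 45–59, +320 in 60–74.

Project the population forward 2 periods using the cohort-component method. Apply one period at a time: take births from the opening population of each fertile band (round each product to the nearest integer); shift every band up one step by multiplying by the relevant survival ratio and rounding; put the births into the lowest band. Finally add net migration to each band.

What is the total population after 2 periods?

Period 1.
Births: 2950 × 0.189 = 558  |  13950 × 0.137 = 1911 — total 2469
15–29: 2550 × 0.951 = 2425
30–44: 2950 × 0.947 = 2794
45–59: 13950 × 0.965 = 13462
60–74: 3250 × 0.92 = 2990
Net migration: 0–14 − 210 → 2259; 15–29 + 260 → 2685; 30–44 + 50 → 2844; 45–59 − 290 → 13172; 60–74 + 320 → 3310
Population now: 0–14=2259, 15–29=2685, 30–44=2844, 45–59=13172, 60–74=3310
Period 2.
Births: 2685 × 0.189 = 507  |  2844 × 0.137 = 390 — total 897
15–29: 2259 × 0.951 = 2148
30–44: 2685 × 0.947 = 2543
45–59: 2844 × 0.965 = 2744
60–74: 13172 × 0.92 = 12118
Net migration: 0–14 − 210 → 687; 15–29 + 260 → 2408; 30–44 + 50 → 2593; 45–59 − 290 → 2454; 60–74 + 320 → 12438
Population now: 0–14=687, 15–29=2408, 30–44=2593, 45–59=2454, 60–74=12438
Total after period 2: 687 + 2408 + 2593 + 2454 + 12438 = 20580

20580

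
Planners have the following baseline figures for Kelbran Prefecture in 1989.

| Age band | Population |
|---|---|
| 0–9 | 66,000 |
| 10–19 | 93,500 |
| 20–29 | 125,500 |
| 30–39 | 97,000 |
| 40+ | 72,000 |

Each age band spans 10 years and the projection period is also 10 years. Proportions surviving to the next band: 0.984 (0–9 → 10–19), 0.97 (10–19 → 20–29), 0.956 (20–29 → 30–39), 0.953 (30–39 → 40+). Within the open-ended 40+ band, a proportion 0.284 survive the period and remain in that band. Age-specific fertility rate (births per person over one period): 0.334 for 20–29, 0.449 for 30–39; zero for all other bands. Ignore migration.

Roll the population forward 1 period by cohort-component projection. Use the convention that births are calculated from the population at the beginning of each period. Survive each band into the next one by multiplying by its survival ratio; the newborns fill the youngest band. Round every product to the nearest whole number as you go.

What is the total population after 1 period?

Call the groups 1 to 5, youngest first.
Period 1:
Births: 125500 * 0.334 = 41917, 97000 * 0.449 = 43553 — total 85470
Group 2: 66000 * 0.984 = 64944
Group 3: 93500 * 0.97 = 90695
Group 4: 125500 * 0.956 = 119978
Group 5: 97000 * 0.953 + 72000 * 0.284 = 92441 + 20448 = 112889
Giving 85470 / 64944 / 90695 / 119978 / 112889.
Total after period 1: 85470 + 64944 + 90695 + 119978 + 112889 = 473976

473976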